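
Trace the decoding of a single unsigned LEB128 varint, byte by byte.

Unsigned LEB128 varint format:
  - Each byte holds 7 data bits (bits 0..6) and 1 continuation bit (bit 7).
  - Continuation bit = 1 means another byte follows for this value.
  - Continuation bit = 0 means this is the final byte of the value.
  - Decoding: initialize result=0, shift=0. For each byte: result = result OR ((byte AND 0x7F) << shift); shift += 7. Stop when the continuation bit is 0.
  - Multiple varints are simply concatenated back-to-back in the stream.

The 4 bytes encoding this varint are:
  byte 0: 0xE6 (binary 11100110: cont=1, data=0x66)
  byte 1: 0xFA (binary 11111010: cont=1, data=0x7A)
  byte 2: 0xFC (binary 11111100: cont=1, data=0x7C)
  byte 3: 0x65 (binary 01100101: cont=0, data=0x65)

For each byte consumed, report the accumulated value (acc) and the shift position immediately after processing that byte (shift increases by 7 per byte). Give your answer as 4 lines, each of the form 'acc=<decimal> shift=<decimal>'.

byte 0=0xE6: payload=0x66=102, contrib = 102<<0 = 102; acc -> 102, shift -> 7
byte 1=0xFA: payload=0x7A=122, contrib = 122<<7 = 15616; acc -> 15718, shift -> 14
byte 2=0xFC: payload=0x7C=124, contrib = 124<<14 = 2031616; acc -> 2047334, shift -> 21
byte 3=0x65: payload=0x65=101, contrib = 101<<21 = 211812352; acc -> 213859686, shift -> 28

Answer: acc=102 shift=7
acc=15718 shift=14
acc=2047334 shift=21
acc=213859686 shift=28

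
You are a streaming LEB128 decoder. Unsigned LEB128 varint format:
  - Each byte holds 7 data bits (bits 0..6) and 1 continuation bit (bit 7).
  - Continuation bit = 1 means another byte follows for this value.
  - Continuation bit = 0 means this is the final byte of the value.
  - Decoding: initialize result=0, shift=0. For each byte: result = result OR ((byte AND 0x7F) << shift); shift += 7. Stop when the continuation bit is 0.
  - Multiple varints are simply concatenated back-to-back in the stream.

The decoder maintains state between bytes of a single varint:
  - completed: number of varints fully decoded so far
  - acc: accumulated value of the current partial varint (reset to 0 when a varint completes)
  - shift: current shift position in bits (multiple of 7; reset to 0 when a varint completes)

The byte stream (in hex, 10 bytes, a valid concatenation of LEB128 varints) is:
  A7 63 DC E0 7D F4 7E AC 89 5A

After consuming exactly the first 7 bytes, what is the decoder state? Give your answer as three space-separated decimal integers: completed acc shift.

byte[0]=0xA7 cont=1 payload=0x27: acc |= 39<<0 -> completed=0 acc=39 shift=7
byte[1]=0x63 cont=0 payload=0x63: varint #1 complete (value=12711); reset -> completed=1 acc=0 shift=0
byte[2]=0xDC cont=1 payload=0x5C: acc |= 92<<0 -> completed=1 acc=92 shift=7
byte[3]=0xE0 cont=1 payload=0x60: acc |= 96<<7 -> completed=1 acc=12380 shift=14
byte[4]=0x7D cont=0 payload=0x7D: varint #2 complete (value=2060380); reset -> completed=2 acc=0 shift=0
byte[5]=0xF4 cont=1 payload=0x74: acc |= 116<<0 -> completed=2 acc=116 shift=7
byte[6]=0x7E cont=0 payload=0x7E: varint #3 complete (value=16244); reset -> completed=3 acc=0 shift=0

Answer: 3 0 0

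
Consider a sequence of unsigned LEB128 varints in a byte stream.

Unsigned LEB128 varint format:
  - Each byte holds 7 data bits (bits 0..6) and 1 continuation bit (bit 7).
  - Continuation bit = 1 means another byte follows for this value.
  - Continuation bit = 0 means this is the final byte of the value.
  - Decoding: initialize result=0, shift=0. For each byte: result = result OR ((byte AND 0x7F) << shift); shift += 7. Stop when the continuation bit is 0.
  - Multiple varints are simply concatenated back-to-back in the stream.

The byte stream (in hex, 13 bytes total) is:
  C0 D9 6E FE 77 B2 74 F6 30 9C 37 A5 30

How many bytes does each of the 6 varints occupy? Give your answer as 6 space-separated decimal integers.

  byte[0]=0xC0 cont=1 payload=0x40=64: acc |= 64<<0 -> acc=64 shift=7
  byte[1]=0xD9 cont=1 payload=0x59=89: acc |= 89<<7 -> acc=11456 shift=14
  byte[2]=0x6E cont=0 payload=0x6E=110: acc |= 110<<14 -> acc=1813696 shift=21 [end]
Varint 1: bytes[0:3] = C0 D9 6E -> value 1813696 (3 byte(s))
  byte[3]=0xFE cont=1 payload=0x7E=126: acc |= 126<<0 -> acc=126 shift=7
  byte[4]=0x77 cont=0 payload=0x77=119: acc |= 119<<7 -> acc=15358 shift=14 [end]
Varint 2: bytes[3:5] = FE 77 -> value 15358 (2 byte(s))
  byte[5]=0xB2 cont=1 payload=0x32=50: acc |= 50<<0 -> acc=50 shift=7
  byte[6]=0x74 cont=0 payload=0x74=116: acc |= 116<<7 -> acc=14898 shift=14 [end]
Varint 3: bytes[5:7] = B2 74 -> value 14898 (2 byte(s))
  byte[7]=0xF6 cont=1 payload=0x76=118: acc |= 118<<0 -> acc=118 shift=7
  byte[8]=0x30 cont=0 payload=0x30=48: acc |= 48<<7 -> acc=6262 shift=14 [end]
Varint 4: bytes[7:9] = F6 30 -> value 6262 (2 byte(s))
  byte[9]=0x9C cont=1 payload=0x1C=28: acc |= 28<<0 -> acc=28 shift=7
  byte[10]=0x37 cont=0 payload=0x37=55: acc |= 55<<7 -> acc=7068 shift=14 [end]
Varint 5: bytes[9:11] = 9C 37 -> value 7068 (2 byte(s))
  byte[11]=0xA5 cont=1 payload=0x25=37: acc |= 37<<0 -> acc=37 shift=7
  byte[12]=0x30 cont=0 payload=0x30=48: acc |= 48<<7 -> acc=6181 shift=14 [end]
Varint 6: bytes[11:13] = A5 30 -> value 6181 (2 byte(s))

Answer: 3 2 2 2 2 2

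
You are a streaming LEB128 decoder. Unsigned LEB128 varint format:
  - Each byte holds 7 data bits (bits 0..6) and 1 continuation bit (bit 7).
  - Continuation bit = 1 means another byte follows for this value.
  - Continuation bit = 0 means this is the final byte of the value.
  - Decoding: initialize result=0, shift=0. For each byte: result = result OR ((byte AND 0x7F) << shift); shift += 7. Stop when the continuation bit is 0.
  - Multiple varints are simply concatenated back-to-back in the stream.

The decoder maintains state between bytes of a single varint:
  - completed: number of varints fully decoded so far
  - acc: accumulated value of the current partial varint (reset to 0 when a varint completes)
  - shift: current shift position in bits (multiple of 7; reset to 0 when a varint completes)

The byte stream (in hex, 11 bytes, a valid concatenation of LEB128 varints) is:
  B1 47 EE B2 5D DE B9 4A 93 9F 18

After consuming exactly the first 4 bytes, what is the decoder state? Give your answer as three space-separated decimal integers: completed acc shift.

byte[0]=0xB1 cont=1 payload=0x31: acc |= 49<<0 -> completed=0 acc=49 shift=7
byte[1]=0x47 cont=0 payload=0x47: varint #1 complete (value=9137); reset -> completed=1 acc=0 shift=0
byte[2]=0xEE cont=1 payload=0x6E: acc |= 110<<0 -> completed=1 acc=110 shift=7
byte[3]=0xB2 cont=1 payload=0x32: acc |= 50<<7 -> completed=1 acc=6510 shift=14

Answer: 1 6510 14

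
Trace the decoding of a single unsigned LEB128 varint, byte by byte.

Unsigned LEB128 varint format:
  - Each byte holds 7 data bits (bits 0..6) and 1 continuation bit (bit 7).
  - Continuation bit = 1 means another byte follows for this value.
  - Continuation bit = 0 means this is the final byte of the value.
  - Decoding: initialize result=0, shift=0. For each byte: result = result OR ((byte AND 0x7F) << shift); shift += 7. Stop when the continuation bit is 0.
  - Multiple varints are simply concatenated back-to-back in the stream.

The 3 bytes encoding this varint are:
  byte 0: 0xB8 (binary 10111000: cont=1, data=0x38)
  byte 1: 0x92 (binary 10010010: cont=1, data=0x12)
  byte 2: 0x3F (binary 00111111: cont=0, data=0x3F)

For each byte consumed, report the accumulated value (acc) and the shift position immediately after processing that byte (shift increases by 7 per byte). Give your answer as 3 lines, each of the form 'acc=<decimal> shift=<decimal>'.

byte 0=0xB8: payload=0x38=56, contrib = 56<<0 = 56; acc -> 56, shift -> 7
byte 1=0x92: payload=0x12=18, contrib = 18<<7 = 2304; acc -> 2360, shift -> 14
byte 2=0x3F: payload=0x3F=63, contrib = 63<<14 = 1032192; acc -> 1034552, shift -> 21

Answer: acc=56 shift=7
acc=2360 shift=14
acc=1034552 shift=21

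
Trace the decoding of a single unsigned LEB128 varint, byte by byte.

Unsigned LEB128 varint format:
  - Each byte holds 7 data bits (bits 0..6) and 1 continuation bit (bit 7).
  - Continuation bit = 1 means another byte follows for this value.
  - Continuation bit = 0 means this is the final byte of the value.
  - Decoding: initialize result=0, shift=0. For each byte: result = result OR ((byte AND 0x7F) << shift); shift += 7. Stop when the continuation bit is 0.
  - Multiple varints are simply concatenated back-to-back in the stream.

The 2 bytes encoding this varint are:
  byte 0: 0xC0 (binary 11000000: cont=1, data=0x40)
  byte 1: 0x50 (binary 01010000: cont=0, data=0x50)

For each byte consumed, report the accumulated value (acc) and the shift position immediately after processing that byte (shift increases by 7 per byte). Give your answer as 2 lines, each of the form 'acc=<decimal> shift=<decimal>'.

byte 0=0xC0: payload=0x40=64, contrib = 64<<0 = 64; acc -> 64, shift -> 7
byte 1=0x50: payload=0x50=80, contrib = 80<<7 = 10240; acc -> 10304, shift -> 14

Answer: acc=64 shift=7
acc=10304 shift=14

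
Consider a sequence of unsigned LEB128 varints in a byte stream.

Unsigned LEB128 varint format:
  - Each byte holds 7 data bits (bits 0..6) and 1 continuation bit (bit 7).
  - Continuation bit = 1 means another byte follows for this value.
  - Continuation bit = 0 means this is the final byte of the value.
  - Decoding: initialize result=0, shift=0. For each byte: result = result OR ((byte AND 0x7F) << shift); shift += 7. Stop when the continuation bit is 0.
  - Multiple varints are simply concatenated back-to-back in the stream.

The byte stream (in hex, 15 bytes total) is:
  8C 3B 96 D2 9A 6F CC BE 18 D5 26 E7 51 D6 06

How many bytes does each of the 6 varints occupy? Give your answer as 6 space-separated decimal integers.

Answer: 2 4 3 2 2 2

Derivation:
  byte[0]=0x8C cont=1 payload=0x0C=12: acc |= 12<<0 -> acc=12 shift=7
  byte[1]=0x3B cont=0 payload=0x3B=59: acc |= 59<<7 -> acc=7564 shift=14 [end]
Varint 1: bytes[0:2] = 8C 3B -> value 7564 (2 byte(s))
  byte[2]=0x96 cont=1 payload=0x16=22: acc |= 22<<0 -> acc=22 shift=7
  byte[3]=0xD2 cont=1 payload=0x52=82: acc |= 82<<7 -> acc=10518 shift=14
  byte[4]=0x9A cont=1 payload=0x1A=26: acc |= 26<<14 -> acc=436502 shift=21
  byte[5]=0x6F cont=0 payload=0x6F=111: acc |= 111<<21 -> acc=233220374 shift=28 [end]
Varint 2: bytes[2:6] = 96 D2 9A 6F -> value 233220374 (4 byte(s))
  byte[6]=0xCC cont=1 payload=0x4C=76: acc |= 76<<0 -> acc=76 shift=7
  byte[7]=0xBE cont=1 payload=0x3E=62: acc |= 62<<7 -> acc=8012 shift=14
  byte[8]=0x18 cont=0 payload=0x18=24: acc |= 24<<14 -> acc=401228 shift=21 [end]
Varint 3: bytes[6:9] = CC BE 18 -> value 401228 (3 byte(s))
  byte[9]=0xD5 cont=1 payload=0x55=85: acc |= 85<<0 -> acc=85 shift=7
  byte[10]=0x26 cont=0 payload=0x26=38: acc |= 38<<7 -> acc=4949 shift=14 [end]
Varint 4: bytes[9:11] = D5 26 -> value 4949 (2 byte(s))
  byte[11]=0xE7 cont=1 payload=0x67=103: acc |= 103<<0 -> acc=103 shift=7
  byte[12]=0x51 cont=0 payload=0x51=81: acc |= 81<<7 -> acc=10471 shift=14 [end]
Varint 5: bytes[11:13] = E7 51 -> value 10471 (2 byte(s))
  byte[13]=0xD6 cont=1 payload=0x56=86: acc |= 86<<0 -> acc=86 shift=7
  byte[14]=0x06 cont=0 payload=0x06=6: acc |= 6<<7 -> acc=854 shift=14 [end]
Varint 6: bytes[13:15] = D6 06 -> value 854 (2 byte(s))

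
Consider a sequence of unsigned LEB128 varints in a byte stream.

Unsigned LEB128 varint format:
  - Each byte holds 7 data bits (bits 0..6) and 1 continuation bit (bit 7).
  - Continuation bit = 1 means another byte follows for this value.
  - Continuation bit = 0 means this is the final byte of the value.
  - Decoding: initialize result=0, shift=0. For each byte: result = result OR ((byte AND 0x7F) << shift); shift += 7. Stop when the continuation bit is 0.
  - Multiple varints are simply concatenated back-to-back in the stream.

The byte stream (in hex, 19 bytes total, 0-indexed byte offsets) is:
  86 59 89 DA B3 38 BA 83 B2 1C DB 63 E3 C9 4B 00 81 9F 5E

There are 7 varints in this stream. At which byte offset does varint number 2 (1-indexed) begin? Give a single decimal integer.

  byte[0]=0x86 cont=1 payload=0x06=6: acc |= 6<<0 -> acc=6 shift=7
  byte[1]=0x59 cont=0 payload=0x59=89: acc |= 89<<7 -> acc=11398 shift=14 [end]
Varint 1: bytes[0:2] = 86 59 -> value 11398 (2 byte(s))
  byte[2]=0x89 cont=1 payload=0x09=9: acc |= 9<<0 -> acc=9 shift=7
  byte[3]=0xDA cont=1 payload=0x5A=90: acc |= 90<<7 -> acc=11529 shift=14
  byte[4]=0xB3 cont=1 payload=0x33=51: acc |= 51<<14 -> acc=847113 shift=21
  byte[5]=0x38 cont=0 payload=0x38=56: acc |= 56<<21 -> acc=118287625 shift=28 [end]
Varint 2: bytes[2:6] = 89 DA B3 38 -> value 118287625 (4 byte(s))
  byte[6]=0xBA cont=1 payload=0x3A=58: acc |= 58<<0 -> acc=58 shift=7
  byte[7]=0x83 cont=1 payload=0x03=3: acc |= 3<<7 -> acc=442 shift=14
  byte[8]=0xB2 cont=1 payload=0x32=50: acc |= 50<<14 -> acc=819642 shift=21
  byte[9]=0x1C cont=0 payload=0x1C=28: acc |= 28<<21 -> acc=59539898 shift=28 [end]
Varint 3: bytes[6:10] = BA 83 B2 1C -> value 59539898 (4 byte(s))
  byte[10]=0xDB cont=1 payload=0x5B=91: acc |= 91<<0 -> acc=91 shift=7
  byte[11]=0x63 cont=0 payload=0x63=99: acc |= 99<<7 -> acc=12763 shift=14 [end]
Varint 4: bytes[10:12] = DB 63 -> value 12763 (2 byte(s))
  byte[12]=0xE3 cont=1 payload=0x63=99: acc |= 99<<0 -> acc=99 shift=7
  byte[13]=0xC9 cont=1 payload=0x49=73: acc |= 73<<7 -> acc=9443 shift=14
  byte[14]=0x4B cont=0 payload=0x4B=75: acc |= 75<<14 -> acc=1238243 shift=21 [end]
Varint 5: bytes[12:15] = E3 C9 4B -> value 1238243 (3 byte(s))
  byte[15]=0x00 cont=0 payload=0x00=0: acc |= 0<<0 -> acc=0 shift=7 [end]
Varint 6: bytes[15:16] = 00 -> value 0 (1 byte(s))
  byte[16]=0x81 cont=1 payload=0x01=1: acc |= 1<<0 -> acc=1 shift=7
  byte[17]=0x9F cont=1 payload=0x1F=31: acc |= 31<<7 -> acc=3969 shift=14
  byte[18]=0x5E cont=0 payload=0x5E=94: acc |= 94<<14 -> acc=1544065 shift=21 [end]
Varint 7: bytes[16:19] = 81 9F 5E -> value 1544065 (3 byte(s))

Answer: 2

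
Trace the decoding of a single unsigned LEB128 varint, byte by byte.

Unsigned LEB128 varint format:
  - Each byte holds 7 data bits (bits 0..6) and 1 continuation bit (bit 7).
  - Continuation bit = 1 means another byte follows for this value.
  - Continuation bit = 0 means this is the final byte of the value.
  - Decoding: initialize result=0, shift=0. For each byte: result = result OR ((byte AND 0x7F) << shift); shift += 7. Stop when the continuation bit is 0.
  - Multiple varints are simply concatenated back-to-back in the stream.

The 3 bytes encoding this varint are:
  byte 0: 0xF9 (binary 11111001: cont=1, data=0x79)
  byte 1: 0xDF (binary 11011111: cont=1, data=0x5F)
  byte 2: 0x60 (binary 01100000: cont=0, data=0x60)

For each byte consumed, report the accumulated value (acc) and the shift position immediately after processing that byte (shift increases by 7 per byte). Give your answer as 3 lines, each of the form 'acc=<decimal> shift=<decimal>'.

Answer: acc=121 shift=7
acc=12281 shift=14
acc=1585145 shift=21

Derivation:
byte 0=0xF9: payload=0x79=121, contrib = 121<<0 = 121; acc -> 121, shift -> 7
byte 1=0xDF: payload=0x5F=95, contrib = 95<<7 = 12160; acc -> 12281, shift -> 14
byte 2=0x60: payload=0x60=96, contrib = 96<<14 = 1572864; acc -> 1585145, shift -> 21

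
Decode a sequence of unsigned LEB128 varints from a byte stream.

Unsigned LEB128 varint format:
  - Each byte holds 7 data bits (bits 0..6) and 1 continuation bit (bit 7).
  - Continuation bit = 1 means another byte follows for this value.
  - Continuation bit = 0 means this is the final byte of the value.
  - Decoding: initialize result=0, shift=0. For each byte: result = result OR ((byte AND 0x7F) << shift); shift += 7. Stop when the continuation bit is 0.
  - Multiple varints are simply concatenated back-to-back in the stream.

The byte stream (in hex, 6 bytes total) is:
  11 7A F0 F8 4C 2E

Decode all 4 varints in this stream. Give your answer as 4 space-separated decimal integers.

Answer: 17 122 1260656 46

Derivation:
  byte[0]=0x11 cont=0 payload=0x11=17: acc |= 17<<0 -> acc=17 shift=7 [end]
Varint 1: bytes[0:1] = 11 -> value 17 (1 byte(s))
  byte[1]=0x7A cont=0 payload=0x7A=122: acc |= 122<<0 -> acc=122 shift=7 [end]
Varint 2: bytes[1:2] = 7A -> value 122 (1 byte(s))
  byte[2]=0xF0 cont=1 payload=0x70=112: acc |= 112<<0 -> acc=112 shift=7
  byte[3]=0xF8 cont=1 payload=0x78=120: acc |= 120<<7 -> acc=15472 shift=14
  byte[4]=0x4C cont=0 payload=0x4C=76: acc |= 76<<14 -> acc=1260656 shift=21 [end]
Varint 3: bytes[2:5] = F0 F8 4C -> value 1260656 (3 byte(s))
  byte[5]=0x2E cont=0 payload=0x2E=46: acc |= 46<<0 -> acc=46 shift=7 [end]
Varint 4: bytes[5:6] = 2E -> value 46 (1 byte(s))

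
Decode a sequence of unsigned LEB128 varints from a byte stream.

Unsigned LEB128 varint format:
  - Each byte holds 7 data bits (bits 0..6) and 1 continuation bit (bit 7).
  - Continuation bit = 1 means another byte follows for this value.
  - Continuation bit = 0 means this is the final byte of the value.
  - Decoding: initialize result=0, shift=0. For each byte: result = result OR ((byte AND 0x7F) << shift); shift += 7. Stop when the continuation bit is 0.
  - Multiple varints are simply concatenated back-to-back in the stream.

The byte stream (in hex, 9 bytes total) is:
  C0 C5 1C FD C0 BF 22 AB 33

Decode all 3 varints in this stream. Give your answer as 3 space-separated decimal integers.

Answer: 467648 72343677 6571

Derivation:
  byte[0]=0xC0 cont=1 payload=0x40=64: acc |= 64<<0 -> acc=64 shift=7
  byte[1]=0xC5 cont=1 payload=0x45=69: acc |= 69<<7 -> acc=8896 shift=14
  byte[2]=0x1C cont=0 payload=0x1C=28: acc |= 28<<14 -> acc=467648 shift=21 [end]
Varint 1: bytes[0:3] = C0 C5 1C -> value 467648 (3 byte(s))
  byte[3]=0xFD cont=1 payload=0x7D=125: acc |= 125<<0 -> acc=125 shift=7
  byte[4]=0xC0 cont=1 payload=0x40=64: acc |= 64<<7 -> acc=8317 shift=14
  byte[5]=0xBF cont=1 payload=0x3F=63: acc |= 63<<14 -> acc=1040509 shift=21
  byte[6]=0x22 cont=0 payload=0x22=34: acc |= 34<<21 -> acc=72343677 shift=28 [end]
Varint 2: bytes[3:7] = FD C0 BF 22 -> value 72343677 (4 byte(s))
  byte[7]=0xAB cont=1 payload=0x2B=43: acc |= 43<<0 -> acc=43 shift=7
  byte[8]=0x33 cont=0 payload=0x33=51: acc |= 51<<7 -> acc=6571 shift=14 [end]
Varint 3: bytes[7:9] = AB 33 -> value 6571 (2 byte(s))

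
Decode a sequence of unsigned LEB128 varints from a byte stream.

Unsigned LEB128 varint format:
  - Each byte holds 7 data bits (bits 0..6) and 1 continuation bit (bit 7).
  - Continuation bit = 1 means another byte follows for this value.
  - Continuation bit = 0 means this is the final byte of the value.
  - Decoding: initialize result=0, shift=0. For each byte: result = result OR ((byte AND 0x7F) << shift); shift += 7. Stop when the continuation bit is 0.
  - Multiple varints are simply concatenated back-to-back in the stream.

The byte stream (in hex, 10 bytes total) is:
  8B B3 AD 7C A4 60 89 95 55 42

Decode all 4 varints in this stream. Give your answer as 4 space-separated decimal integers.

  byte[0]=0x8B cont=1 payload=0x0B=11: acc |= 11<<0 -> acc=11 shift=7
  byte[1]=0xB3 cont=1 payload=0x33=51: acc |= 51<<7 -> acc=6539 shift=14
  byte[2]=0xAD cont=1 payload=0x2D=45: acc |= 45<<14 -> acc=743819 shift=21
  byte[3]=0x7C cont=0 payload=0x7C=124: acc |= 124<<21 -> acc=260790667 shift=28 [end]
Varint 1: bytes[0:4] = 8B B3 AD 7C -> value 260790667 (4 byte(s))
  byte[4]=0xA4 cont=1 payload=0x24=36: acc |= 36<<0 -> acc=36 shift=7
  byte[5]=0x60 cont=0 payload=0x60=96: acc |= 96<<7 -> acc=12324 shift=14 [end]
Varint 2: bytes[4:6] = A4 60 -> value 12324 (2 byte(s))
  byte[6]=0x89 cont=1 payload=0x09=9: acc |= 9<<0 -> acc=9 shift=7
  byte[7]=0x95 cont=1 payload=0x15=21: acc |= 21<<7 -> acc=2697 shift=14
  byte[8]=0x55 cont=0 payload=0x55=85: acc |= 85<<14 -> acc=1395337 shift=21 [end]
Varint 3: bytes[6:9] = 89 95 55 -> value 1395337 (3 byte(s))
  byte[9]=0x42 cont=0 payload=0x42=66: acc |= 66<<0 -> acc=66 shift=7 [end]
Varint 4: bytes[9:10] = 42 -> value 66 (1 byte(s))

Answer: 260790667 12324 1395337 66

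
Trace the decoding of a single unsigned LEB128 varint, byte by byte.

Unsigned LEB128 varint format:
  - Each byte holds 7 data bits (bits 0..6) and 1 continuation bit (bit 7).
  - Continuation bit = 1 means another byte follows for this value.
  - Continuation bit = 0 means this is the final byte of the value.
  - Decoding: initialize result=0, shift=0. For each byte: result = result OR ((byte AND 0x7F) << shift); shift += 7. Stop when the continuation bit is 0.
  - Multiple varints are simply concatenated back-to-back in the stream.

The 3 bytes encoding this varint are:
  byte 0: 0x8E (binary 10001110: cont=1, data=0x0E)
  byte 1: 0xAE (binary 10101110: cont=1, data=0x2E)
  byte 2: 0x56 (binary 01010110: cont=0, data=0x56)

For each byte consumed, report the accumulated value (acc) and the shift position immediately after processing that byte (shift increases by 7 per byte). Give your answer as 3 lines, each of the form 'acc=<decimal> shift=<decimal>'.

byte 0=0x8E: payload=0x0E=14, contrib = 14<<0 = 14; acc -> 14, shift -> 7
byte 1=0xAE: payload=0x2E=46, contrib = 46<<7 = 5888; acc -> 5902, shift -> 14
byte 2=0x56: payload=0x56=86, contrib = 86<<14 = 1409024; acc -> 1414926, shift -> 21

Answer: acc=14 shift=7
acc=5902 shift=14
acc=1414926 shift=21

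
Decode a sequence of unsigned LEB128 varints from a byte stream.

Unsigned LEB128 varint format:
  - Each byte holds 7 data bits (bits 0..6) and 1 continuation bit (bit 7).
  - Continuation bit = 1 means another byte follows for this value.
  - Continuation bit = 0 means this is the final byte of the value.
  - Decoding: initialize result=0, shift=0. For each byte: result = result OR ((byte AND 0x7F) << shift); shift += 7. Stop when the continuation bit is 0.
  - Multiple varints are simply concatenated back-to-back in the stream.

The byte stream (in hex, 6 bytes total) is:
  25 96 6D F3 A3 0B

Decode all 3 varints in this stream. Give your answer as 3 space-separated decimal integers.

  byte[0]=0x25 cont=0 payload=0x25=37: acc |= 37<<0 -> acc=37 shift=7 [end]
Varint 1: bytes[0:1] = 25 -> value 37 (1 byte(s))
  byte[1]=0x96 cont=1 payload=0x16=22: acc |= 22<<0 -> acc=22 shift=7
  byte[2]=0x6D cont=0 payload=0x6D=109: acc |= 109<<7 -> acc=13974 shift=14 [end]
Varint 2: bytes[1:3] = 96 6D -> value 13974 (2 byte(s))
  byte[3]=0xF3 cont=1 payload=0x73=115: acc |= 115<<0 -> acc=115 shift=7
  byte[4]=0xA3 cont=1 payload=0x23=35: acc |= 35<<7 -> acc=4595 shift=14
  byte[5]=0x0B cont=0 payload=0x0B=11: acc |= 11<<14 -> acc=184819 shift=21 [end]
Varint 3: bytes[3:6] = F3 A3 0B -> value 184819 (3 byte(s))

Answer: 37 13974 184819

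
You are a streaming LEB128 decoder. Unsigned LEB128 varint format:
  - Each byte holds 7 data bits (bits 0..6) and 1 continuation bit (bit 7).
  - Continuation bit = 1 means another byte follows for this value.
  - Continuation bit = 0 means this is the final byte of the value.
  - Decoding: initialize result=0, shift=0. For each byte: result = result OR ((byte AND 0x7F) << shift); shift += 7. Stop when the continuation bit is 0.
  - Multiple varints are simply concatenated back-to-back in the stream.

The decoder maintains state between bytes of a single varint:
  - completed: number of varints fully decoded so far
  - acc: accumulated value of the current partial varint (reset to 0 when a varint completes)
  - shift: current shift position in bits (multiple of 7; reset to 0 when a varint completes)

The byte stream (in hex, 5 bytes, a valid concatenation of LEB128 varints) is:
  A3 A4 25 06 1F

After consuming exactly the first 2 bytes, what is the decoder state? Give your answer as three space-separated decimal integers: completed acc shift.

Answer: 0 4643 14

Derivation:
byte[0]=0xA3 cont=1 payload=0x23: acc |= 35<<0 -> completed=0 acc=35 shift=7
byte[1]=0xA4 cont=1 payload=0x24: acc |= 36<<7 -> completed=0 acc=4643 shift=14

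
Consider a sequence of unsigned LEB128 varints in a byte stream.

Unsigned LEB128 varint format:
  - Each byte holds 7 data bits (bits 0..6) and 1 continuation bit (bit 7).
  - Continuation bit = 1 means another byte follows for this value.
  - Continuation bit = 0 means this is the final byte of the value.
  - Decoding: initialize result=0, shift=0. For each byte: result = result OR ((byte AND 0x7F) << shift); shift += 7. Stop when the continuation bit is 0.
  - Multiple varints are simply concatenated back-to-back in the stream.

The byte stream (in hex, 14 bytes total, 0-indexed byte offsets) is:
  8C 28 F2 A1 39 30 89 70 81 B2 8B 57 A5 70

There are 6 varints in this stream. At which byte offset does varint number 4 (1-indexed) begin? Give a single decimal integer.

Answer: 6

Derivation:
  byte[0]=0x8C cont=1 payload=0x0C=12: acc |= 12<<0 -> acc=12 shift=7
  byte[1]=0x28 cont=0 payload=0x28=40: acc |= 40<<7 -> acc=5132 shift=14 [end]
Varint 1: bytes[0:2] = 8C 28 -> value 5132 (2 byte(s))
  byte[2]=0xF2 cont=1 payload=0x72=114: acc |= 114<<0 -> acc=114 shift=7
  byte[3]=0xA1 cont=1 payload=0x21=33: acc |= 33<<7 -> acc=4338 shift=14
  byte[4]=0x39 cont=0 payload=0x39=57: acc |= 57<<14 -> acc=938226 shift=21 [end]
Varint 2: bytes[2:5] = F2 A1 39 -> value 938226 (3 byte(s))
  byte[5]=0x30 cont=0 payload=0x30=48: acc |= 48<<0 -> acc=48 shift=7 [end]
Varint 3: bytes[5:6] = 30 -> value 48 (1 byte(s))
  byte[6]=0x89 cont=1 payload=0x09=9: acc |= 9<<0 -> acc=9 shift=7
  byte[7]=0x70 cont=0 payload=0x70=112: acc |= 112<<7 -> acc=14345 shift=14 [end]
Varint 4: bytes[6:8] = 89 70 -> value 14345 (2 byte(s))
  byte[8]=0x81 cont=1 payload=0x01=1: acc |= 1<<0 -> acc=1 shift=7
  byte[9]=0xB2 cont=1 payload=0x32=50: acc |= 50<<7 -> acc=6401 shift=14
  byte[10]=0x8B cont=1 payload=0x0B=11: acc |= 11<<14 -> acc=186625 shift=21
  byte[11]=0x57 cont=0 payload=0x57=87: acc |= 87<<21 -> acc=182638849 shift=28 [end]
Varint 5: bytes[8:12] = 81 B2 8B 57 -> value 182638849 (4 byte(s))
  byte[12]=0xA5 cont=1 payload=0x25=37: acc |= 37<<0 -> acc=37 shift=7
  byte[13]=0x70 cont=0 payload=0x70=112: acc |= 112<<7 -> acc=14373 shift=14 [end]
Varint 6: bytes[12:14] = A5 70 -> value 14373 (2 byte(s))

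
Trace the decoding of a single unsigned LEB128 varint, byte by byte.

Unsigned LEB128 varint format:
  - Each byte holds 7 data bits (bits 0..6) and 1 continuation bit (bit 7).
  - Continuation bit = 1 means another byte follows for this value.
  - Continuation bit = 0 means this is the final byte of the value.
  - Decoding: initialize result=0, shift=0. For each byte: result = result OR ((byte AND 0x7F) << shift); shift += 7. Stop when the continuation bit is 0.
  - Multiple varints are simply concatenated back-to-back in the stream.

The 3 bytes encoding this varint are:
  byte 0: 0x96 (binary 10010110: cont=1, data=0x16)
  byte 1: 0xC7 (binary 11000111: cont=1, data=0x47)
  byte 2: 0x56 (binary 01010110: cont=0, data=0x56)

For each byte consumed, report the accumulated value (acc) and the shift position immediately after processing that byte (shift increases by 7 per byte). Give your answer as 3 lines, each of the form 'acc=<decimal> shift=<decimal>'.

byte 0=0x96: payload=0x16=22, contrib = 22<<0 = 22; acc -> 22, shift -> 7
byte 1=0xC7: payload=0x47=71, contrib = 71<<7 = 9088; acc -> 9110, shift -> 14
byte 2=0x56: payload=0x56=86, contrib = 86<<14 = 1409024; acc -> 1418134, shift -> 21

Answer: acc=22 shift=7
acc=9110 shift=14
acc=1418134 shift=21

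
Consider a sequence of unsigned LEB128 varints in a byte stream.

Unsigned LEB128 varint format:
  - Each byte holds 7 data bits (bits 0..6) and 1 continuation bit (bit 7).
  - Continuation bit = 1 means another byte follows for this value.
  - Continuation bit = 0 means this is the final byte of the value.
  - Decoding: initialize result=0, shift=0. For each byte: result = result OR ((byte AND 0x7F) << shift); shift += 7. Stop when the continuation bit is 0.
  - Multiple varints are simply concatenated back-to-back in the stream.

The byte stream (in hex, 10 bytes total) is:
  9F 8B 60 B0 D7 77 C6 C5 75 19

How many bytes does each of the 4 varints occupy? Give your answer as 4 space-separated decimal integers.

Answer: 3 3 3 1

Derivation:
  byte[0]=0x9F cont=1 payload=0x1F=31: acc |= 31<<0 -> acc=31 shift=7
  byte[1]=0x8B cont=1 payload=0x0B=11: acc |= 11<<7 -> acc=1439 shift=14
  byte[2]=0x60 cont=0 payload=0x60=96: acc |= 96<<14 -> acc=1574303 shift=21 [end]
Varint 1: bytes[0:3] = 9F 8B 60 -> value 1574303 (3 byte(s))
  byte[3]=0xB0 cont=1 payload=0x30=48: acc |= 48<<0 -> acc=48 shift=7
  byte[4]=0xD7 cont=1 payload=0x57=87: acc |= 87<<7 -> acc=11184 shift=14
  byte[5]=0x77 cont=0 payload=0x77=119: acc |= 119<<14 -> acc=1960880 shift=21 [end]
Varint 2: bytes[3:6] = B0 D7 77 -> value 1960880 (3 byte(s))
  byte[6]=0xC6 cont=1 payload=0x46=70: acc |= 70<<0 -> acc=70 shift=7
  byte[7]=0xC5 cont=1 payload=0x45=69: acc |= 69<<7 -> acc=8902 shift=14
  byte[8]=0x75 cont=0 payload=0x75=117: acc |= 117<<14 -> acc=1925830 shift=21 [end]
Varint 3: bytes[6:9] = C6 C5 75 -> value 1925830 (3 byte(s))
  byte[9]=0x19 cont=0 payload=0x19=25: acc |= 25<<0 -> acc=25 shift=7 [end]
Varint 4: bytes[9:10] = 19 -> value 25 (1 byte(s))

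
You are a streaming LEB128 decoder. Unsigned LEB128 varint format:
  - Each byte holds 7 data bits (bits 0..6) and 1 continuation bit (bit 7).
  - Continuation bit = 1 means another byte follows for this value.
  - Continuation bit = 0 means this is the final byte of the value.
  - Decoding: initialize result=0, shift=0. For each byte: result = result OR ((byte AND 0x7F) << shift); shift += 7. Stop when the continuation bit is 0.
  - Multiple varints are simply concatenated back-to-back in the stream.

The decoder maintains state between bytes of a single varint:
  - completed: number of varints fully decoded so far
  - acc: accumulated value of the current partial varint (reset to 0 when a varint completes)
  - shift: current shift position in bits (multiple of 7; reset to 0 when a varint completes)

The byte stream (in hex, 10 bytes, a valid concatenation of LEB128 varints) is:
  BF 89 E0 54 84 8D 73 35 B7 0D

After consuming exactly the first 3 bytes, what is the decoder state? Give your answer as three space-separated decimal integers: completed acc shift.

Answer: 0 1574079 21

Derivation:
byte[0]=0xBF cont=1 payload=0x3F: acc |= 63<<0 -> completed=0 acc=63 shift=7
byte[1]=0x89 cont=1 payload=0x09: acc |= 9<<7 -> completed=0 acc=1215 shift=14
byte[2]=0xE0 cont=1 payload=0x60: acc |= 96<<14 -> completed=0 acc=1574079 shift=21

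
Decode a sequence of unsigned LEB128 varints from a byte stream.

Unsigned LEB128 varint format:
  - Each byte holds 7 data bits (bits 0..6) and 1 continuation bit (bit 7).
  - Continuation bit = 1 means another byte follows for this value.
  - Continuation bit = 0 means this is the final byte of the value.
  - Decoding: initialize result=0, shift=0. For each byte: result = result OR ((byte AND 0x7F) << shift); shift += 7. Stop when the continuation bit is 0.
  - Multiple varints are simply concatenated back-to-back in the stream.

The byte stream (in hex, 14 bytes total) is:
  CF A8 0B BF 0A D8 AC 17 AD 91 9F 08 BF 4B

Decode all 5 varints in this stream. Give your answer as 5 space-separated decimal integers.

  byte[0]=0xCF cont=1 payload=0x4F=79: acc |= 79<<0 -> acc=79 shift=7
  byte[1]=0xA8 cont=1 payload=0x28=40: acc |= 40<<7 -> acc=5199 shift=14
  byte[2]=0x0B cont=0 payload=0x0B=11: acc |= 11<<14 -> acc=185423 shift=21 [end]
Varint 1: bytes[0:3] = CF A8 0B -> value 185423 (3 byte(s))
  byte[3]=0xBF cont=1 payload=0x3F=63: acc |= 63<<0 -> acc=63 shift=7
  byte[4]=0x0A cont=0 payload=0x0A=10: acc |= 10<<7 -> acc=1343 shift=14 [end]
Varint 2: bytes[3:5] = BF 0A -> value 1343 (2 byte(s))
  byte[5]=0xD8 cont=1 payload=0x58=88: acc |= 88<<0 -> acc=88 shift=7
  byte[6]=0xAC cont=1 payload=0x2C=44: acc |= 44<<7 -> acc=5720 shift=14
  byte[7]=0x17 cont=0 payload=0x17=23: acc |= 23<<14 -> acc=382552 shift=21 [end]
Varint 3: bytes[5:8] = D8 AC 17 -> value 382552 (3 byte(s))
  byte[8]=0xAD cont=1 payload=0x2D=45: acc |= 45<<0 -> acc=45 shift=7
  byte[9]=0x91 cont=1 payload=0x11=17: acc |= 17<<7 -> acc=2221 shift=14
  byte[10]=0x9F cont=1 payload=0x1F=31: acc |= 31<<14 -> acc=510125 shift=21
  byte[11]=0x08 cont=0 payload=0x08=8: acc |= 8<<21 -> acc=17287341 shift=28 [end]
Varint 4: bytes[8:12] = AD 91 9F 08 -> value 17287341 (4 byte(s))
  byte[12]=0xBF cont=1 payload=0x3F=63: acc |= 63<<0 -> acc=63 shift=7
  byte[13]=0x4B cont=0 payload=0x4B=75: acc |= 75<<7 -> acc=9663 shift=14 [end]
Varint 5: bytes[12:14] = BF 4B -> value 9663 (2 byte(s))

Answer: 185423 1343 382552 17287341 9663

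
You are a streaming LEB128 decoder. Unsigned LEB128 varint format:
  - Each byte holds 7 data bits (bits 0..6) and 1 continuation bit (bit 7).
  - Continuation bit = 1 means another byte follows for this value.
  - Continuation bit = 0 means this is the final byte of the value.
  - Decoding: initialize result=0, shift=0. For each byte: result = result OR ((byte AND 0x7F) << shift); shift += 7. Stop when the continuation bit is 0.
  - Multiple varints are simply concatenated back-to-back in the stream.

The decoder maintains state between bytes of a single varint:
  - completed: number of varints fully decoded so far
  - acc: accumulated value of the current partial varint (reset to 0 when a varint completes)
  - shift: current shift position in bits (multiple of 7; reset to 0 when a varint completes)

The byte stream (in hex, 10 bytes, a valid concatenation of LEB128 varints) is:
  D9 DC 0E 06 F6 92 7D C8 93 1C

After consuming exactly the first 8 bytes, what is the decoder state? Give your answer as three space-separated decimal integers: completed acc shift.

byte[0]=0xD9 cont=1 payload=0x59: acc |= 89<<0 -> completed=0 acc=89 shift=7
byte[1]=0xDC cont=1 payload=0x5C: acc |= 92<<7 -> completed=0 acc=11865 shift=14
byte[2]=0x0E cont=0 payload=0x0E: varint #1 complete (value=241241); reset -> completed=1 acc=0 shift=0
byte[3]=0x06 cont=0 payload=0x06: varint #2 complete (value=6); reset -> completed=2 acc=0 shift=0
byte[4]=0xF6 cont=1 payload=0x76: acc |= 118<<0 -> completed=2 acc=118 shift=7
byte[5]=0x92 cont=1 payload=0x12: acc |= 18<<7 -> completed=2 acc=2422 shift=14
byte[6]=0x7D cont=0 payload=0x7D: varint #3 complete (value=2050422); reset -> completed=3 acc=0 shift=0
byte[7]=0xC8 cont=1 payload=0x48: acc |= 72<<0 -> completed=3 acc=72 shift=7

Answer: 3 72 7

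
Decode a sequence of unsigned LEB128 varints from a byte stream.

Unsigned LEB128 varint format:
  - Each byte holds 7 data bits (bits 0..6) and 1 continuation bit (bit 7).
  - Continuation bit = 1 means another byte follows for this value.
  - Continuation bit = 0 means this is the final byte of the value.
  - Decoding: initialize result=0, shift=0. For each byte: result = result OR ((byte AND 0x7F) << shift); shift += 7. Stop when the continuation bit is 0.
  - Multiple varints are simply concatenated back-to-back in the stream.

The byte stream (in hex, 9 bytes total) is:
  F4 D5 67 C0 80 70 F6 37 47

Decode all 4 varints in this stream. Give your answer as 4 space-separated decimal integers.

  byte[0]=0xF4 cont=1 payload=0x74=116: acc |= 116<<0 -> acc=116 shift=7
  byte[1]=0xD5 cont=1 payload=0x55=85: acc |= 85<<7 -> acc=10996 shift=14
  byte[2]=0x67 cont=0 payload=0x67=103: acc |= 103<<14 -> acc=1698548 shift=21 [end]
Varint 1: bytes[0:3] = F4 D5 67 -> value 1698548 (3 byte(s))
  byte[3]=0xC0 cont=1 payload=0x40=64: acc |= 64<<0 -> acc=64 shift=7
  byte[4]=0x80 cont=1 payload=0x00=0: acc |= 0<<7 -> acc=64 shift=14
  byte[5]=0x70 cont=0 payload=0x70=112: acc |= 112<<14 -> acc=1835072 shift=21 [end]
Varint 2: bytes[3:6] = C0 80 70 -> value 1835072 (3 byte(s))
  byte[6]=0xF6 cont=1 payload=0x76=118: acc |= 118<<0 -> acc=118 shift=7
  byte[7]=0x37 cont=0 payload=0x37=55: acc |= 55<<7 -> acc=7158 shift=14 [end]
Varint 3: bytes[6:8] = F6 37 -> value 7158 (2 byte(s))
  byte[8]=0x47 cont=0 payload=0x47=71: acc |= 71<<0 -> acc=71 shift=7 [end]
Varint 4: bytes[8:9] = 47 -> value 71 (1 byte(s))

Answer: 1698548 1835072 7158 71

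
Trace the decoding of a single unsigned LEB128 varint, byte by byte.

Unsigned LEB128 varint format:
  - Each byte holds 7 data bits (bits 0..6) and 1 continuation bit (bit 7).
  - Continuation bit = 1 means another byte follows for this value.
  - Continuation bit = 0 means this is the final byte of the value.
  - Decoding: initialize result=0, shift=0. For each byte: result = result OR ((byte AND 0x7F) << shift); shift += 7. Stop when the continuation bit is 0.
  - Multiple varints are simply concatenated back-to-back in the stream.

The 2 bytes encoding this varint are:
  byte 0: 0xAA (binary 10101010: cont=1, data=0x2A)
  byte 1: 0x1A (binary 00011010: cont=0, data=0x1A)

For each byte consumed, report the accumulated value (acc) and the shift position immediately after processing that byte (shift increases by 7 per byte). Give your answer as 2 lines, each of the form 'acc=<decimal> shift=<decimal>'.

Answer: acc=42 shift=7
acc=3370 shift=14

Derivation:
byte 0=0xAA: payload=0x2A=42, contrib = 42<<0 = 42; acc -> 42, shift -> 7
byte 1=0x1A: payload=0x1A=26, contrib = 26<<7 = 3328; acc -> 3370, shift -> 14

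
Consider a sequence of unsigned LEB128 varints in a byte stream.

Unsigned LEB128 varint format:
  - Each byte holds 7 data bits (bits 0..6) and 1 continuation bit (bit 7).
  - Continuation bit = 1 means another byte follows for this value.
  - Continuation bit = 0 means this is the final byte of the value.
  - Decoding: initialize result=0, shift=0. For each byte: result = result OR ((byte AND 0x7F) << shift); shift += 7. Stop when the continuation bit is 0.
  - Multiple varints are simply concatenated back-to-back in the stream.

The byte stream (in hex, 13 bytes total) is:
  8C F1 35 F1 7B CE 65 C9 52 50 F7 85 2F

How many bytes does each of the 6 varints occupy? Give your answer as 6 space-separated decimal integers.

Answer: 3 2 2 2 1 3

Derivation:
  byte[0]=0x8C cont=1 payload=0x0C=12: acc |= 12<<0 -> acc=12 shift=7
  byte[1]=0xF1 cont=1 payload=0x71=113: acc |= 113<<7 -> acc=14476 shift=14
  byte[2]=0x35 cont=0 payload=0x35=53: acc |= 53<<14 -> acc=882828 shift=21 [end]
Varint 1: bytes[0:3] = 8C F1 35 -> value 882828 (3 byte(s))
  byte[3]=0xF1 cont=1 payload=0x71=113: acc |= 113<<0 -> acc=113 shift=7
  byte[4]=0x7B cont=0 payload=0x7B=123: acc |= 123<<7 -> acc=15857 shift=14 [end]
Varint 2: bytes[3:5] = F1 7B -> value 15857 (2 byte(s))
  byte[5]=0xCE cont=1 payload=0x4E=78: acc |= 78<<0 -> acc=78 shift=7
  byte[6]=0x65 cont=0 payload=0x65=101: acc |= 101<<7 -> acc=13006 shift=14 [end]
Varint 3: bytes[5:7] = CE 65 -> value 13006 (2 byte(s))
  byte[7]=0xC9 cont=1 payload=0x49=73: acc |= 73<<0 -> acc=73 shift=7
  byte[8]=0x52 cont=0 payload=0x52=82: acc |= 82<<7 -> acc=10569 shift=14 [end]
Varint 4: bytes[7:9] = C9 52 -> value 10569 (2 byte(s))
  byte[9]=0x50 cont=0 payload=0x50=80: acc |= 80<<0 -> acc=80 shift=7 [end]
Varint 5: bytes[9:10] = 50 -> value 80 (1 byte(s))
  byte[10]=0xF7 cont=1 payload=0x77=119: acc |= 119<<0 -> acc=119 shift=7
  byte[11]=0x85 cont=1 payload=0x05=5: acc |= 5<<7 -> acc=759 shift=14
  byte[12]=0x2F cont=0 payload=0x2F=47: acc |= 47<<14 -> acc=770807 shift=21 [end]
Varint 6: bytes[10:13] = F7 85 2F -> value 770807 (3 byte(s))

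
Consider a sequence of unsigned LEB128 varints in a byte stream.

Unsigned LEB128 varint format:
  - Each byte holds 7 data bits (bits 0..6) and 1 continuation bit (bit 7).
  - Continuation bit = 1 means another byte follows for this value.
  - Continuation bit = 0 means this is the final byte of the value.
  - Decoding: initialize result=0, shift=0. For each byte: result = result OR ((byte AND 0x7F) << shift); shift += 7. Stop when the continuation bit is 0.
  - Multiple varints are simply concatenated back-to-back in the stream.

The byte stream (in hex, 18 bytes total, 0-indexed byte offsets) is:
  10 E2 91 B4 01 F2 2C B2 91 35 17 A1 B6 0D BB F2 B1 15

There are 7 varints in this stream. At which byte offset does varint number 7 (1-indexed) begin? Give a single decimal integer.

Answer: 14

Derivation:
  byte[0]=0x10 cont=0 payload=0x10=16: acc |= 16<<0 -> acc=16 shift=7 [end]
Varint 1: bytes[0:1] = 10 -> value 16 (1 byte(s))
  byte[1]=0xE2 cont=1 payload=0x62=98: acc |= 98<<0 -> acc=98 shift=7
  byte[2]=0x91 cont=1 payload=0x11=17: acc |= 17<<7 -> acc=2274 shift=14
  byte[3]=0xB4 cont=1 payload=0x34=52: acc |= 52<<14 -> acc=854242 shift=21
  byte[4]=0x01 cont=0 payload=0x01=1: acc |= 1<<21 -> acc=2951394 shift=28 [end]
Varint 2: bytes[1:5] = E2 91 B4 01 -> value 2951394 (4 byte(s))
  byte[5]=0xF2 cont=1 payload=0x72=114: acc |= 114<<0 -> acc=114 shift=7
  byte[6]=0x2C cont=0 payload=0x2C=44: acc |= 44<<7 -> acc=5746 shift=14 [end]
Varint 3: bytes[5:7] = F2 2C -> value 5746 (2 byte(s))
  byte[7]=0xB2 cont=1 payload=0x32=50: acc |= 50<<0 -> acc=50 shift=7
  byte[8]=0x91 cont=1 payload=0x11=17: acc |= 17<<7 -> acc=2226 shift=14
  byte[9]=0x35 cont=0 payload=0x35=53: acc |= 53<<14 -> acc=870578 shift=21 [end]
Varint 4: bytes[7:10] = B2 91 35 -> value 870578 (3 byte(s))
  byte[10]=0x17 cont=0 payload=0x17=23: acc |= 23<<0 -> acc=23 shift=7 [end]
Varint 5: bytes[10:11] = 17 -> value 23 (1 byte(s))
  byte[11]=0xA1 cont=1 payload=0x21=33: acc |= 33<<0 -> acc=33 shift=7
  byte[12]=0xB6 cont=1 payload=0x36=54: acc |= 54<<7 -> acc=6945 shift=14
  byte[13]=0x0D cont=0 payload=0x0D=13: acc |= 13<<14 -> acc=219937 shift=21 [end]
Varint 6: bytes[11:14] = A1 B6 0D -> value 219937 (3 byte(s))
  byte[14]=0xBB cont=1 payload=0x3B=59: acc |= 59<<0 -> acc=59 shift=7
  byte[15]=0xF2 cont=1 payload=0x72=114: acc |= 114<<7 -> acc=14651 shift=14
  byte[16]=0xB1 cont=1 payload=0x31=49: acc |= 49<<14 -> acc=817467 shift=21
  byte[17]=0x15 cont=0 payload=0x15=21: acc |= 21<<21 -> acc=44857659 shift=28 [end]
Varint 7: bytes[14:18] = BB F2 B1 15 -> value 44857659 (4 byte(s))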